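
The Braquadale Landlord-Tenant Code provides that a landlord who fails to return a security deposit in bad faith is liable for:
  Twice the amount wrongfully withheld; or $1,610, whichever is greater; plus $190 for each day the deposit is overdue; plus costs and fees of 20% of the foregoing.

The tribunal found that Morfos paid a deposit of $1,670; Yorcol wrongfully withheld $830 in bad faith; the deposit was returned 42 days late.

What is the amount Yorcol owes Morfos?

Doubled: 2 × $830 = $1,660
Minimum $1,610: $1,660 meets the minimum, no increase.
Late-return penalty: 42 × $190 = $7,980
Damages plus late penalty: $1,660 + $7,980 = $9,640
Costs and fees: 20% of $9,640 = $1,928
Total recovery: $9,640 + $1,928 = $11,568

Recovery: $11,568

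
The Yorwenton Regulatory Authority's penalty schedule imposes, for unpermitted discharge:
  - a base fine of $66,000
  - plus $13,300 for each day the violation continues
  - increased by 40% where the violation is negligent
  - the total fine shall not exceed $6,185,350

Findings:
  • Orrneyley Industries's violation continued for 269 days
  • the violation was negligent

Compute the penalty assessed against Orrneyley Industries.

$5,101,180

Per-day component: 269 × $13,300 = $3,577,700
Base plus per-day: $66,000 + $3,577,700 = $3,643,700
Enhancement: 40% of $3,643,700 = $1,457,480
Enhanced fine: $3,643,700 + $1,457,480 = $5,101,180
Cap at $6,185,350: $5,101,180 is within the cap, no reduction.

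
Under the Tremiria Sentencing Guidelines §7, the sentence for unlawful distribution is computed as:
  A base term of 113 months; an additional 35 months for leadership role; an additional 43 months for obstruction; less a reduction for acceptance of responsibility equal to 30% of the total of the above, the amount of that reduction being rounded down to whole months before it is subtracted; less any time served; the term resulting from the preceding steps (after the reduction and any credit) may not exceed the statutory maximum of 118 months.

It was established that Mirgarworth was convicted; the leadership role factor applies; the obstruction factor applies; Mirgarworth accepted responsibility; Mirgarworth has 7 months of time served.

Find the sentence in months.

118 months

Leadership role enhancement: +35 months
Obstruction enhancement: +43 months
Adjusted term: 113 months + 35 months + 43 months = 191 months
Acceptance of responsibility reduction: 30% of 191 months = 57 months (rounded down)
After reduction: 191 − 57 = 134 months
Less time served: 134 months − 7 months = 127 months
Cap at 118 months: 127 months exceeds the cap → 118 months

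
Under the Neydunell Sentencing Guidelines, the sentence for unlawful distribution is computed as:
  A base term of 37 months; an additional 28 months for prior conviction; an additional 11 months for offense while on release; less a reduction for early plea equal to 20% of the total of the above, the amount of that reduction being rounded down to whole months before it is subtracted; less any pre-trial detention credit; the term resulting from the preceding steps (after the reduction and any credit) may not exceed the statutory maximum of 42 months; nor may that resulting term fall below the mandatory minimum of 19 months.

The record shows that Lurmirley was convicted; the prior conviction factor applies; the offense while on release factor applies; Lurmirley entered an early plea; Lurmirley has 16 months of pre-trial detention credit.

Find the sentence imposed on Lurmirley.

Prior conviction enhancement: +28 months
Offense while on release enhancement: +11 months
Adjusted term: 37 months + 28 months + 11 months = 76 months
Early plea reduction: 20% of 76 months = 15 months (rounded down)
After reduction: 76 − 15 = 61 months
Less pre-trial detention credit: 61 months − 16 months = 45 months
Cap at 42 months: 45 months exceeds the cap → 42 months
Minimum 19 months: 42 months meets the minimum, no increase.

42 months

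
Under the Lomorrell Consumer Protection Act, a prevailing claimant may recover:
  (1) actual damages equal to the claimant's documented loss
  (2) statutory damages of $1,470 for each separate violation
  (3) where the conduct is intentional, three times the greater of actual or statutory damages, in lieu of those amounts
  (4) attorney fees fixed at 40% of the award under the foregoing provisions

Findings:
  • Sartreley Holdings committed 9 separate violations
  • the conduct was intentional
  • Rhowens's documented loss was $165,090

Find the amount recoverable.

Statutory damages: 9 × $1,470 = $13,230
Greater of actual damages ($165,090) or statutory damages ($13,230): $165,090
Trebled: 3 × $165,090 = $495,270
Attorney fees: 40% of $495,270 = $198,108
Total recovery: $495,270 + $198,108 = $693,378

$693,378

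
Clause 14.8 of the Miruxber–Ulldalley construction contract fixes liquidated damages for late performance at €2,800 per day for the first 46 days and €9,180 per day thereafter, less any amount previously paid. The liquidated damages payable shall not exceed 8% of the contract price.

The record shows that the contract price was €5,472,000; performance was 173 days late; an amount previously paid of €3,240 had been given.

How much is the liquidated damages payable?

€437,760

First 46 days: 46 × €2,800 = €128,800
Remaining days: (173 − 46) × €9,180 = €1,165,860
Accrued per-day damages: €128,800 + €1,165,860 = €1,294,660
Less amount previously paid: €1,294,660 − €3,240 = €1,291,420
Cap: 8% of €5,472,000 = €437,760
Cap at €437,760: €1,291,420 exceeds the cap → €437,760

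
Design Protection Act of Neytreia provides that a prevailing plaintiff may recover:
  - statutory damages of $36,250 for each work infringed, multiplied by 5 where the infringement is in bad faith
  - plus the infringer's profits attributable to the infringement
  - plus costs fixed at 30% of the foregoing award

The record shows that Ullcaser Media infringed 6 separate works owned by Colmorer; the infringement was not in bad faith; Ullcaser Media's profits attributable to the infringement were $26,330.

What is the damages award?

Statutory damages: 6 × $36,250 = $217,500
Infringement not in bad faith: no ×5 enhancement.
Combined award: $217,500 + $26,330 = $243,830
Costs: 30% of $243,830 = $73,149
Award plus costs: $243,830 + $73,149 = $316,979

$316,979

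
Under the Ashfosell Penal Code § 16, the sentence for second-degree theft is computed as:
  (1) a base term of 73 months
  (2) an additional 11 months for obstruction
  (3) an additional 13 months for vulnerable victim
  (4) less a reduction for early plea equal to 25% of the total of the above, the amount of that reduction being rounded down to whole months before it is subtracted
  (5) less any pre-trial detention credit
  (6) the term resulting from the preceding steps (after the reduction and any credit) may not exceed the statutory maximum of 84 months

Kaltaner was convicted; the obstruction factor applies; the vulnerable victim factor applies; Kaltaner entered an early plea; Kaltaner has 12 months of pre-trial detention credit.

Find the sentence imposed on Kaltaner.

Obstruction enhancement: +11 months
Vulnerable victim enhancement: +13 months
Adjusted term: 73 months + 11 months + 13 months = 97 months
Early plea reduction: 25% of 97 months = 24 months (rounded down)
After reduction: 97 − 24 = 73 months
Less pre-trial detention credit: 73 months − 12 months = 61 months
Cap at 84 months: 61 months is within the cap, no reduction.

61 months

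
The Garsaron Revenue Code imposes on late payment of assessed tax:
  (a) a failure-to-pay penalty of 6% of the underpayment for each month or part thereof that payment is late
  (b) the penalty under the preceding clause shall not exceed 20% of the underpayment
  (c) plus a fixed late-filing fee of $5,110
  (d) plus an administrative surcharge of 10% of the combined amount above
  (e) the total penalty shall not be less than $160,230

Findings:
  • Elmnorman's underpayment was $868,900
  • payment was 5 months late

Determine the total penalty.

Penalty: $196,779

Accrued rate: 6% × 5 = 30%, capped at 20% → 20%
Failure-to-pay penalty: 20% of $868,900 = $173,780
Penalty before surcharge: $173,780 + $5,110 = $178,890
Administrative surcharge: 10% of $178,890 = $17,889
Total penalty: $178,890 + $17,889 = $196,779
Minimum $160,230: $196,779 meets the minimum, no increase.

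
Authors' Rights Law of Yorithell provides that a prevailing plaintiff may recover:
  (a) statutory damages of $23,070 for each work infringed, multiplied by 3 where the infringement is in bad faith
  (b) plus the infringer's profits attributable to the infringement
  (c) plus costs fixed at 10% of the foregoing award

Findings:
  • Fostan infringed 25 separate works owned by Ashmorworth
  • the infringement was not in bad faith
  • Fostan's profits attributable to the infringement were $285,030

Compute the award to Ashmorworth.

$947,958

Statutory damages: 25 × $23,070 = $576,750
Infringement not in bad faith: no ×3 enhancement.
Combined award: $576,750 + $285,030 = $861,780
Costs: 10% of $861,780 = $86,178
Award plus costs: $861,780 + $86,178 = $947,958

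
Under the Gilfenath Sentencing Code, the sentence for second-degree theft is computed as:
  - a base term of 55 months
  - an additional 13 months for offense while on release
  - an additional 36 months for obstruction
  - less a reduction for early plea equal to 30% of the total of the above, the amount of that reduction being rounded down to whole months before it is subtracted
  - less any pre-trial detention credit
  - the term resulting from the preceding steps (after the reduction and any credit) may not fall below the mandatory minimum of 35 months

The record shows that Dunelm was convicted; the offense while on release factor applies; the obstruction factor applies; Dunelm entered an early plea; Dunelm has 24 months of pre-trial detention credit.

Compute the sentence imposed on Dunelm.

49 months

Offense while on release enhancement: +13 months
Obstruction enhancement: +36 months
Adjusted term: 55 months + 13 months + 36 months = 104 months
Early plea reduction: 30% of 104 months = 31 months (rounded down)
After reduction: 104 − 31 = 73 months
Less pre-trial detention credit: 73 months − 24 months = 49 months
Minimum 35 months: 49 months meets the minimum, no increase.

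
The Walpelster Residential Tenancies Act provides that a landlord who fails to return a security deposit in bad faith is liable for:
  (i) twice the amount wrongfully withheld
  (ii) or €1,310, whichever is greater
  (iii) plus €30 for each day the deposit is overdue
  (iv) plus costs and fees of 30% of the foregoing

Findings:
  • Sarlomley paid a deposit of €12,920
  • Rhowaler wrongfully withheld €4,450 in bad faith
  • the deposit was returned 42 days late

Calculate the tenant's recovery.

Recovery: €13,208

Doubled: 2 × €4,450 = €8,900
Minimum €1,310: €8,900 meets the minimum, no increase.
Late-return penalty: 42 × €30 = €1,260
Damages plus late penalty: €8,900 + €1,260 = €10,160
Costs and fees: 30% of €10,160 = €3,048
Total recovery: €10,160 + €3,048 = €13,208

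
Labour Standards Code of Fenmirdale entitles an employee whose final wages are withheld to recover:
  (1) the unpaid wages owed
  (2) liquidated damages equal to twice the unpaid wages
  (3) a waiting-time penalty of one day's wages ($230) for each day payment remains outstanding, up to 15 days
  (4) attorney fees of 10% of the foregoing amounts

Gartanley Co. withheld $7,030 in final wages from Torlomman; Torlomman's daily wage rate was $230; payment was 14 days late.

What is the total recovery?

$26,741

Doubled: 2 × $7,030 = $14,060
Penalty days: min(14, 15) = 14
Waiting-time penalty: 14 × $230 = $3,220
Subtotal: $7,030 + $14,060 + $3,220 = $24,310
Attorney fees: 10% of $24,310 = $2,431
Total award: $24,310 + $2,431 = $26,741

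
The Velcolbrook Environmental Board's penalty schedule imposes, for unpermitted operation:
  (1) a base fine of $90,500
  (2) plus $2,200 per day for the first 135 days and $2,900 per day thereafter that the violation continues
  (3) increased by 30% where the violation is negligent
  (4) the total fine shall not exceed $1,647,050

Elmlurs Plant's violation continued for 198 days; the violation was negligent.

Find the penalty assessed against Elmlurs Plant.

$741,260

First 135 days: 135 × $2,200 = $297,000
Remaining days: (198 − 135) × $2,900 = $182,700
Per-day component: $297,000 + $182,700 = $479,700
Base plus per-day: $90,500 + $479,700 = $570,200
Enhancement: 30% of $570,200 = $171,060
Enhanced fine: $570,200 + $171,060 = $741,260
Cap at $1,647,050: $741,260 is within the cap, no reduction.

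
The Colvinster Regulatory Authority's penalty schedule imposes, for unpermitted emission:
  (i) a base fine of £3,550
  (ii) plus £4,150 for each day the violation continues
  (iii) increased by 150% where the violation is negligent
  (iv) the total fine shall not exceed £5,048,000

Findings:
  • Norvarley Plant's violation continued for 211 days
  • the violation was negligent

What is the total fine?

Per-day component: 211 × £4,150 = £875,650
Base plus per-day: £3,550 + £875,650 = £879,200
Enhancement: 150% of £879,200 = £1,318,800
Enhanced fine: £879,200 + £1,318,800 = £2,198,000
Cap at £5,048,000: £2,198,000 is within the cap, no reduction.

£2,198,000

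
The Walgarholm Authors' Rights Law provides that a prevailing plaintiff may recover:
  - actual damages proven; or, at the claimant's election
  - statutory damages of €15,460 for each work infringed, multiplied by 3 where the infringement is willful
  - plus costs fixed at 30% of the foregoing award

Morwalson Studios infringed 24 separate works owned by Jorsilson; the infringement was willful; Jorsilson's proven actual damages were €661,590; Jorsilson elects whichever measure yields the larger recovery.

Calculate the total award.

€1,447,056

Statutory damages: 24 × €15,460 = €371,040
Trebled: 3 × €371,040 = €1,113,120
Greater of actual damages (€661,590) or enhanced statutory damages (€1,113,120): €1,113,120
Costs: 30% of €1,113,120 = €333,936
Award plus costs: €1,113,120 + €333,936 = €1,447,056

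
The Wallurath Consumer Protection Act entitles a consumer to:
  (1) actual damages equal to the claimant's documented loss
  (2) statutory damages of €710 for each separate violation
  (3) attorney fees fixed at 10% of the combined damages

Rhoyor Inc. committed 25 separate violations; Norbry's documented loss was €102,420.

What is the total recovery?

€132,187

Statutory damages: 25 × €710 = €17,750
Combined damages: €102,420 + €17,750 = €120,170
Attorney fees: 10% of €120,170 = €12,017
Total recovery: €120,170 + €12,017 = €132,187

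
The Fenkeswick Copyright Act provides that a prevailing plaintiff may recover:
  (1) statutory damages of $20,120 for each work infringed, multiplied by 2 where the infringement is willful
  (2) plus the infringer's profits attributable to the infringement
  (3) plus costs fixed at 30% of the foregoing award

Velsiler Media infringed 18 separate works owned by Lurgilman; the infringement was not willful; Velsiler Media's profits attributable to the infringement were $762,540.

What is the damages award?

$1,462,110

Statutory damages: 18 × $20,120 = $362,160
Infringement not willful: no ×2 enhancement.
Combined award: $362,160 + $762,540 = $1,124,700
Costs: 30% of $1,124,700 = $337,410
Award plus costs: $1,124,700 + $337,410 = $1,462,110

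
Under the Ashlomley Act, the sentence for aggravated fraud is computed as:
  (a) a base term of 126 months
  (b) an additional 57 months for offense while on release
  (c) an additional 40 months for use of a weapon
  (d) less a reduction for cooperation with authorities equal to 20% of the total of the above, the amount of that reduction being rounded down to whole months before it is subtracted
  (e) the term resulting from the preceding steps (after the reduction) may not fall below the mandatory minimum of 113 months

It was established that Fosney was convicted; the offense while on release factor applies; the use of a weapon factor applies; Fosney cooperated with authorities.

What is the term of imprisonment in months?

Offense while on release enhancement: +57 months
Use of a weapon enhancement: +40 months
Adjusted term: 126 months + 57 months + 40 months = 223 months
Cooperation with authorities reduction: 20% of 223 months = 44 months (rounded down)
After reduction: 223 − 44 = 179 months
Minimum 113 months: 179 months meets the minimum, no increase.

179 months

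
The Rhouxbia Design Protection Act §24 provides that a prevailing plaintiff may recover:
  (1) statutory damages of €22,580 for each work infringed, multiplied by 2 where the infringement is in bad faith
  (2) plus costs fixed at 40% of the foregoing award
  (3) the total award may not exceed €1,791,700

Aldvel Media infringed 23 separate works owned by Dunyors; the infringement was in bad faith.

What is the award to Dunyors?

Statutory damages: 23 × €22,580 = €519,340
Doubled: 2 × €519,340 = €1,038,680
Costs: 40% of €1,038,680 = €415,472
Award plus costs: €1,038,680 + €415,472 = €1,454,152
Cap at €1,791,700: €1,454,152 is within the cap, no reduction.

€1,454,152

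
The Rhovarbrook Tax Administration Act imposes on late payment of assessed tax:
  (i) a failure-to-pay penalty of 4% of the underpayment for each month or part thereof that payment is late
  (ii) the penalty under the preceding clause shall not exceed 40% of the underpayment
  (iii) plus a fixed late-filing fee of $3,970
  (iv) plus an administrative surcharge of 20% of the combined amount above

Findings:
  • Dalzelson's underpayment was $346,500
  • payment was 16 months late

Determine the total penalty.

Accrued rate: 4% × 16 = 64%, capped at 40% → 40%
Failure-to-pay penalty: 40% of $346,500 = $138,600
Penalty before surcharge: $138,600 + $3,970 = $142,570
Administrative surcharge: 20% of $142,570 = $28,514
Total penalty: $142,570 + $28,514 = $171,084

$171,084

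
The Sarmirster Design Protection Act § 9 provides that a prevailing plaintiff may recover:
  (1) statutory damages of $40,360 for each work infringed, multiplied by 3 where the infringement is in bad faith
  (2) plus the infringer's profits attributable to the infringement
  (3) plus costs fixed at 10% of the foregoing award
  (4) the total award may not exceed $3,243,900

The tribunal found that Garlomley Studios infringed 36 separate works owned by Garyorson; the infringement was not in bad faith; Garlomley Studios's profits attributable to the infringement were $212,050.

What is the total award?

$1,831,511

Statutory damages: 36 × $40,360 = $1,452,960
Infringement not in bad faith: no ×3 enhancement.
Combined award: $1,452,960 + $212,050 = $1,665,010
Costs: 10% of $1,665,010 = $166,501
Award plus costs: $1,665,010 + $166,501 = $1,831,511
Cap at $3,243,900: $1,831,511 is within the cap, no reduction.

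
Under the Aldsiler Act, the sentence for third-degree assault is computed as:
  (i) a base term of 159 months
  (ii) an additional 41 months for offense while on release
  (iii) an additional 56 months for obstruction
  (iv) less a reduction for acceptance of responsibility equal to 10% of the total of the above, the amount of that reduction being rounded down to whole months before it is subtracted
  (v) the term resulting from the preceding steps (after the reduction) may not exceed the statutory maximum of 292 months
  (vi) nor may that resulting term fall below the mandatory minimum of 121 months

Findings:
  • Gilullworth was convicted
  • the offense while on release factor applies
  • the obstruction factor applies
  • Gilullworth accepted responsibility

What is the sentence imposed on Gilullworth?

Offense while on release enhancement: +41 months
Obstruction enhancement: +56 months
Adjusted term: 159 months + 41 months + 56 months = 256 months
Acceptance of responsibility reduction: 10% of 256 months = 25 months (rounded down)
After reduction: 256 − 25 = 231 months
Cap at 292 months: 231 months is within the cap, no reduction.
Minimum 121 months: 231 months meets the minimum, no increase.

231 months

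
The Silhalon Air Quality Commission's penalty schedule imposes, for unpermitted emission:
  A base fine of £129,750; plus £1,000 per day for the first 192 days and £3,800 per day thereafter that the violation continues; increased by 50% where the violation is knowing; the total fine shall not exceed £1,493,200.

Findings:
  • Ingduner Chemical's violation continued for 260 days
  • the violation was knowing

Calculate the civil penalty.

First 192 days: 192 × £1,000 = £192,000
Remaining days: (260 − 192) × £3,800 = £258,400
Per-day component: £192,000 + £258,400 = £450,400
Base plus per-day: £129,750 + £450,400 = £580,150
Enhancement: 50% of £580,150 = £290,075
Enhanced fine: £580,150 + £290,075 = £870,225
Cap at £1,493,200: £870,225 is within the cap, no reduction.

£870,225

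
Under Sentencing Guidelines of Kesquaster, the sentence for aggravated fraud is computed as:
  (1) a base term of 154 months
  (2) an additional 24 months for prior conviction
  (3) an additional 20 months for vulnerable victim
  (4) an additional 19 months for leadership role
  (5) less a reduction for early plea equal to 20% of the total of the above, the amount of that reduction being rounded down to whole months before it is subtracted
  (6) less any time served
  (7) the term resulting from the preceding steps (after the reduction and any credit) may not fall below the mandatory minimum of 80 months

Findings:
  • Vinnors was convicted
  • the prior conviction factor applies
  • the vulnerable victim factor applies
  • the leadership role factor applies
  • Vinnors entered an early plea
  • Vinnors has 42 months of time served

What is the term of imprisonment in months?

Prior conviction enhancement: +24 months
Vulnerable victim enhancement: +20 months
Leadership role enhancement: +19 months
Adjusted term: 154 months + 24 months + 20 months + 19 months = 217 months
Early plea reduction: 20% of 217 months = 43 months (rounded down)
After reduction: 217 − 43 = 174 months
Less time served: 174 months − 42 months = 132 months
Minimum 80 months: 132 months meets the minimum, no increase.

Sentence: 132 months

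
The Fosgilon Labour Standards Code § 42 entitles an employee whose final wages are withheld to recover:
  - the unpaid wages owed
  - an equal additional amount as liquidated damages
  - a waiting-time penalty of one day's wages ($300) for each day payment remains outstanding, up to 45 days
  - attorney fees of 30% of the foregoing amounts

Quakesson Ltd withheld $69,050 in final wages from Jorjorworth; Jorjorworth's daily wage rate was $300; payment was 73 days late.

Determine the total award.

Liquidated damages (equal amount): $69,050
Penalty days: min(73, 45) = 45
Waiting-time penalty: 45 × $300 = $13,500
Subtotal: $69,050 + $69,050 + $13,500 = $151,600
Attorney fees: 30% of $151,600 = $45,480
Total award: $151,600 + $45,480 = $197,080

$197,080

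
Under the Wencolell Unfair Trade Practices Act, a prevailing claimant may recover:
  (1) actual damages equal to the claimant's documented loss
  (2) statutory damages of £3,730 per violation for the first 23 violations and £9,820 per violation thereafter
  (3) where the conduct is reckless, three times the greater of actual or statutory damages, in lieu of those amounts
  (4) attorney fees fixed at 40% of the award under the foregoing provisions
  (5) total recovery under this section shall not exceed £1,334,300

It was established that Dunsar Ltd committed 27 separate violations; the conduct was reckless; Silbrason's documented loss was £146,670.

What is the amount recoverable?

Total recovery: £616,014

First 23 violations: 23 × £3,730 = £85,790
Remaining violations: (27 − 23) × £9,820 = £39,280
Statutory damages: £85,790 + £39,280 = £125,070
Greater of actual damages (£146,670) or statutory damages (£125,070): £146,670
Trebled: 3 × £146,670 = £440,010
Attorney fees: 40% of £440,010 = £176,004
Total before cap: £440,010 + £176,004 = £616,014
Cap at £1,334,300: £616,014 is within the cap, no reduction.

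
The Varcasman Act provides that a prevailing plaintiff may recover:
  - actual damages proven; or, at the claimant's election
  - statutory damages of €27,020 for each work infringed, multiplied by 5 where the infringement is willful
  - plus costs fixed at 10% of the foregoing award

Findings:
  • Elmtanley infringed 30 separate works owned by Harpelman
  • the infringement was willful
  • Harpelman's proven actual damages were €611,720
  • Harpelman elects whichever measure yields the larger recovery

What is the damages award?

€4,458,300

Statutory damages: 30 × €27,020 = €810,600
Multiplied by 5: 5 × €810,600 = €4,053,000
Greater of actual damages (€611,720) or enhanced statutory damages (€4,053,000): €4,053,000
Costs: 10% of €4,053,000 = €405,300
Award plus costs: €4,053,000 + €405,300 = €4,458,300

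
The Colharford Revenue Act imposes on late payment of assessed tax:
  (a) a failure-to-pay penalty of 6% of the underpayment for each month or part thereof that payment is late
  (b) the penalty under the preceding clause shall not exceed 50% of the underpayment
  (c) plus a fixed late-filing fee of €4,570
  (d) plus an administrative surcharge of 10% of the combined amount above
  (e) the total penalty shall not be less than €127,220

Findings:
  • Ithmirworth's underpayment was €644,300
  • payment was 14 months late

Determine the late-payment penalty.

Accrued rate: 6% × 14 = 84%, capped at 50% → 50%
Failure-to-pay penalty: 50% of €644,300 = €322,150
Penalty before surcharge: €322,150 + €4,570 = €326,720
Administrative surcharge: 10% of €326,720 = €32,672
Total penalty: €326,720 + €32,672 = €359,392
Minimum €127,220: €359,392 meets the minimum, no increase.

€359,392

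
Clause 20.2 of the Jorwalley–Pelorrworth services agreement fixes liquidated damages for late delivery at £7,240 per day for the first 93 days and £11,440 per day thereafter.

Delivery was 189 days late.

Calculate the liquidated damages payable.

First 93 days: 93 × £7,240 = £673,320
Remaining days: (189 − 93) × £11,440 = £1,098,240
Accrued per-day damages: £673,320 + £1,098,240 = £1,771,560

Liquidated damages: £1,771,560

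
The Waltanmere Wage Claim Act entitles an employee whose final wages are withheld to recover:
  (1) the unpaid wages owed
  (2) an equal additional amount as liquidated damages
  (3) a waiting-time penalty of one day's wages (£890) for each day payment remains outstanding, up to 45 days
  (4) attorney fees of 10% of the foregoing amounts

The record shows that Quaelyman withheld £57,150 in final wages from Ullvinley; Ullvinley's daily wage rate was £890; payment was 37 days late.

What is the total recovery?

£161,953

Liquidated damages (equal amount): £57,150
Penalty days: min(37, 45) = 37
Waiting-time penalty: 37 × £890 = £32,930
Subtotal: £57,150 + £57,150 + £32,930 = £147,230
Attorney fees: 10% of £147,230 = £14,723
Total award: £147,230 + £14,723 = £161,953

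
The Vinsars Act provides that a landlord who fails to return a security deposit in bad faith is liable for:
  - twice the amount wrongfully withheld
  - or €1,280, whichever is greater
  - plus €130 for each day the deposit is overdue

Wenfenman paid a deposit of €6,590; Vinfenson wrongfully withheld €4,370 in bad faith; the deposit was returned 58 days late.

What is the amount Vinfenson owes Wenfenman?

€16,280

Doubled: 2 × €4,370 = €8,740
Minimum €1,280: €8,740 meets the minimum, no increase.
Late-return penalty: 58 × €130 = €7,540
Damages plus late penalty: €8,740 + €7,540 = €16,280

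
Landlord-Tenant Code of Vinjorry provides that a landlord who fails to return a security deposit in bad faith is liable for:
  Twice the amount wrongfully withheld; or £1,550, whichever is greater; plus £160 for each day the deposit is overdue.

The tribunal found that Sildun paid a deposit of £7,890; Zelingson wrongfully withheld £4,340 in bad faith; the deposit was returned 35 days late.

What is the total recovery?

Recovery: £14,280

Doubled: 2 × £4,340 = £8,680
Minimum £1,550: £8,680 meets the minimum, no increase.
Late-return penalty: 35 × £160 = £5,600
Damages plus late penalty: £8,680 + £5,600 = £14,280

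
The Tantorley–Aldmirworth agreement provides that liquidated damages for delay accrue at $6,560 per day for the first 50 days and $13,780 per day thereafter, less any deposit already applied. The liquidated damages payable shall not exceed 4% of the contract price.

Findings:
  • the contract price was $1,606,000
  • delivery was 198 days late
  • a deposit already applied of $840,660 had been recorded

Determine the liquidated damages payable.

First 50 days: 50 × $6,560 = $328,000
Remaining days: (198 − 50) × $13,780 = $2,039,440
Accrued per-day damages: $328,000 + $2,039,440 = $2,367,440
Less deposit already applied: $2,367,440 − $840,660 = $1,526,780
Cap: 4% of $1,606,000 = $64,240
Cap at $64,240: $1,526,780 exceeds the cap → $64,240

$64,240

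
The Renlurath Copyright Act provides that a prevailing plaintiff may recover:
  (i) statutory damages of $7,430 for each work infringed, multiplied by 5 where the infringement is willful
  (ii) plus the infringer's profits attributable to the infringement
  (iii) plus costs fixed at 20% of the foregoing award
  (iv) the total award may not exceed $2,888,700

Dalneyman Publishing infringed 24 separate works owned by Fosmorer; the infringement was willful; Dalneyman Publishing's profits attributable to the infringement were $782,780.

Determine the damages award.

Statutory damages: 24 × $7,430 = $178,320
Multiplied by 5: 5 × $178,320 = $891,600
Combined award: $891,600 + $782,780 = $1,674,380
Costs: 20% of $1,674,380 = $334,876
Award plus costs: $1,674,380 + $334,876 = $2,009,256
Cap at $2,888,700: $2,009,256 is within the cap, no reduction.

$2,009,256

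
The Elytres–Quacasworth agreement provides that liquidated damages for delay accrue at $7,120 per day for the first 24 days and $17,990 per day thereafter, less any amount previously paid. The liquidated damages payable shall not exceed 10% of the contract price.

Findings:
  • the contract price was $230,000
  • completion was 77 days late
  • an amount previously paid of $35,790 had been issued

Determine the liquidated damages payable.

$23,000

First 24 days: 24 × $7,120 = $170,880
Remaining days: (77 − 24) × $17,990 = $953,470
Accrued per-day damages: $170,880 + $953,470 = $1,124,350
Less amount previously paid: $1,124,350 − $35,790 = $1,088,560
Cap: 10% of $230,000 = $23,000
Cap at $23,000: $1,088,560 exceeds the cap → $23,000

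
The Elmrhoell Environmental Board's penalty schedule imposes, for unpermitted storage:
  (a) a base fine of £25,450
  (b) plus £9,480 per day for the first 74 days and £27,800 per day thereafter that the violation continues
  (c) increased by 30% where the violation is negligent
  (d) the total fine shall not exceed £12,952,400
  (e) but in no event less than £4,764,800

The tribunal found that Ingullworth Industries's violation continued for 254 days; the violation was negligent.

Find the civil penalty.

Civil penalty: £7,450,261

First 74 days: 74 × £9,480 = £701,520
Remaining days: (254 − 74) × £27,800 = £5,004,000
Per-day component: £701,520 + £5,004,000 = £5,705,520
Base plus per-day: £25,450 + £5,705,520 = £5,730,970
Enhancement: 30% of £5,730,970 = £1,719,291
Enhanced fine: £5,730,970 + £1,719,291 = £7,450,261
Cap at £12,952,400: £7,450,261 is within the cap, no reduction.
Minimum £4,764,800: £7,450,261 meets the minimum, no increase.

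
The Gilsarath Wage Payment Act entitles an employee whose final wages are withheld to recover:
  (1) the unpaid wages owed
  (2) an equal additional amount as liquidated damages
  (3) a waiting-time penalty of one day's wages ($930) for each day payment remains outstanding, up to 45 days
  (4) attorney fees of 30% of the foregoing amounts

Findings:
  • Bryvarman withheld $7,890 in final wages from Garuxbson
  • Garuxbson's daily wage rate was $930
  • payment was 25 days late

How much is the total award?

Liquidated damages (equal amount): $7,890
Penalty days: min(25, 45) = 25
Waiting-time penalty: 25 × $930 = $23,250
Subtotal: $7,890 + $7,890 + $23,250 = $39,030
Attorney fees: 30% of $39,030 = $11,709
Total award: $39,030 + $11,709 = $50,739

Total award: $50,739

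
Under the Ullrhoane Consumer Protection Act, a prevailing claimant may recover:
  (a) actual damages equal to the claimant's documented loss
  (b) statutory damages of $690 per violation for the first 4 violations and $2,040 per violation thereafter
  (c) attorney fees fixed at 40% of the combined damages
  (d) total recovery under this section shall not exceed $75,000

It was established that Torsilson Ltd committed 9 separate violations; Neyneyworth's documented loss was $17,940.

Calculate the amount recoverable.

First 4 violations: 4 × $690 = $2,760
Remaining violations: (9 − 4) × $2,040 = $10,200
Statutory damages: $2,760 + $10,200 = $12,960
Combined damages: $17,940 + $12,960 = $30,900
Attorney fees: 40% of $30,900 = $12,360
Total before cap: $30,900 + $12,360 = $43,260
Cap at $75,000: $43,260 is within the cap, no reduction.

$43,260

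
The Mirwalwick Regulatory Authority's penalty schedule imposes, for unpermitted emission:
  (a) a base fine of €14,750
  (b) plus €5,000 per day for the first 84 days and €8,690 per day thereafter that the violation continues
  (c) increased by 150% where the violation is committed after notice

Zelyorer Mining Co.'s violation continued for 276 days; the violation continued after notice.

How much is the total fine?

First 84 days: 84 × €5,000 = €420,000
Remaining days: (276 − 84) × €8,690 = €1,668,480
Per-day component: €420,000 + €1,668,480 = €2,088,480
Base plus per-day: €14,750 + €2,088,480 = €2,103,230
Enhancement: 150% of €2,103,230 = €3,154,845
Enhanced fine: €2,103,230 + €3,154,845 = €5,258,075

Civil penalty: €5,258,075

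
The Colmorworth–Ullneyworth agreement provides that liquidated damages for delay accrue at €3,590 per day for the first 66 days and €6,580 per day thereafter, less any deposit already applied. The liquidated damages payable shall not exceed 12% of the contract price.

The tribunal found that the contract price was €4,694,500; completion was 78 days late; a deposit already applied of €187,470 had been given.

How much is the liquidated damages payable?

Liquidated damages: €128,430

First 66 days: 66 × €3,590 = €236,940
Remaining days: (78 − 66) × €6,580 = €78,960
Accrued per-day damages: €236,940 + €78,960 = €315,900
Less deposit already applied: €315,900 − €187,470 = €128,430
Cap: 12% of €4,694,500 = €563,340
Cap at €563,340: €128,430 is within the cap, no reduction.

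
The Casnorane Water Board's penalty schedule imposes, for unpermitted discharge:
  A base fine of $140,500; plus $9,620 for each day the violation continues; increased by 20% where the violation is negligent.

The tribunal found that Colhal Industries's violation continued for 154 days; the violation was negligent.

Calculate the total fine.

$1,946,376

Per-day component: 154 × $9,620 = $1,481,480
Base plus per-day: $140,500 + $1,481,480 = $1,621,980
Enhancement: 20% of $1,621,980 = $324,396
Enhanced fine: $1,621,980 + $324,396 = $1,946,376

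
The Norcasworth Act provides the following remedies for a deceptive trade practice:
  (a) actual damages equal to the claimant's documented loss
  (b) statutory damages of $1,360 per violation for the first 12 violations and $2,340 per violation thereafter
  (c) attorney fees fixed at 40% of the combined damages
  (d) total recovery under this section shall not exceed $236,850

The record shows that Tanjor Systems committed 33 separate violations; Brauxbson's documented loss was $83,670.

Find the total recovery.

$208,782

First 12 violations: 12 × $1,360 = $16,320
Remaining violations: (33 − 12) × $2,340 = $49,140
Statutory damages: $16,320 + $49,140 = $65,460
Combined damages: $83,670 + $65,460 = $149,130
Attorney fees: 40% of $149,130 = $59,652
Total before cap: $149,130 + $59,652 = $208,782
Cap at $236,850: $208,782 is within the cap, no reduction.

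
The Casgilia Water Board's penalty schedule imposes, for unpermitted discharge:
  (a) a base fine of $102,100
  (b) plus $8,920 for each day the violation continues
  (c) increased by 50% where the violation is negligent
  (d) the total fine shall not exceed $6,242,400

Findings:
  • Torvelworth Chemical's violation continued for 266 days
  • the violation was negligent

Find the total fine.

Per-day component: 266 × $8,920 = $2,372,720
Base plus per-day: $102,100 + $2,372,720 = $2,474,820
Enhancement: 50% of $2,474,820 = $1,237,410
Enhanced fine: $2,474,820 + $1,237,410 = $3,712,230
Cap at $6,242,400: $3,712,230 is within the cap, no reduction.

$3,712,230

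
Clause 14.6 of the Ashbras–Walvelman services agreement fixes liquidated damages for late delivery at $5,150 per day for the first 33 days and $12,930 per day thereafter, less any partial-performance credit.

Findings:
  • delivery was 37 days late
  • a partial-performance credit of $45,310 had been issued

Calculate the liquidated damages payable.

$176,360

First 33 days: 33 × $5,150 = $169,950
Remaining days: (37 − 33) × $12,930 = $51,720
Accrued per-day damages: $169,950 + $51,720 = $221,670
Less partial-performance credit: $221,670 − $45,310 = $176,360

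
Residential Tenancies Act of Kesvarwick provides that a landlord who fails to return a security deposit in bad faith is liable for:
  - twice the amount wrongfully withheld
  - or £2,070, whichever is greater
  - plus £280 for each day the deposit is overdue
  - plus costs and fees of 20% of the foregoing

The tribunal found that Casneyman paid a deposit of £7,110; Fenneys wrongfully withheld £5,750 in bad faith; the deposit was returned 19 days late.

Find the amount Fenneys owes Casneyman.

Doubled: 2 × £5,750 = £11,500
Minimum £2,070: £11,500 meets the minimum, no increase.
Late-return penalty: 19 × £280 = £5,320
Damages plus late penalty: £11,500 + £5,320 = £16,820
Costs and fees: 20% of £16,820 = £3,364
Total recovery: £16,820 + £3,364 = £20,184

£20,184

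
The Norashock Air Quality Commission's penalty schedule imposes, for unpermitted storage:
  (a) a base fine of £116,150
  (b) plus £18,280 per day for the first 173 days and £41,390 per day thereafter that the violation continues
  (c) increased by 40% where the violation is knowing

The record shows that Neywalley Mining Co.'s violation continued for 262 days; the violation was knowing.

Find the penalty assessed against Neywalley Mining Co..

First 173 days: 173 × £18,280 = £3,162,440
Remaining days: (262 − 173) × £41,390 = £3,683,710
Per-day component: £3,162,440 + £3,683,710 = £6,846,150
Base plus per-day: £116,150 + £6,846,150 = £6,962,300
Enhancement: 40% of £6,962,300 = £2,784,920
Enhanced fine: £6,962,300 + £2,784,920 = £9,747,220

£9,747,220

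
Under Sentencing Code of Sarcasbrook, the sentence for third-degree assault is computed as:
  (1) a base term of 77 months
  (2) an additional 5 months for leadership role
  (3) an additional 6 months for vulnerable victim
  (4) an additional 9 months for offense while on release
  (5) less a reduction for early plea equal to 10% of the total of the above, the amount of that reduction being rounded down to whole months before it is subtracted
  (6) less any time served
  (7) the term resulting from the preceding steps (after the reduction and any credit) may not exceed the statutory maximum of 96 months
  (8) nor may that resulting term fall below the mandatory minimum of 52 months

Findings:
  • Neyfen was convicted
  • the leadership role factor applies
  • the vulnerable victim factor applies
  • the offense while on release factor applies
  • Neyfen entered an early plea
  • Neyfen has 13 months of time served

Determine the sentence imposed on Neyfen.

75 months

Leadership role enhancement: +5 months
Vulnerable victim enhancement: +6 months
Offense while on release enhancement: +9 months
Adjusted term: 77 months + 5 months + 6 months + 9 months = 97 months
Early plea reduction: 10% of 97 months = 9 months (rounded down)
After reduction: 97 − 9 = 88 months
Less time served: 88 months − 13 months = 75 months
Cap at 96 months: 75 months is within the cap, no reduction.
Minimum 52 months: 75 months meets the minimum, no increase.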